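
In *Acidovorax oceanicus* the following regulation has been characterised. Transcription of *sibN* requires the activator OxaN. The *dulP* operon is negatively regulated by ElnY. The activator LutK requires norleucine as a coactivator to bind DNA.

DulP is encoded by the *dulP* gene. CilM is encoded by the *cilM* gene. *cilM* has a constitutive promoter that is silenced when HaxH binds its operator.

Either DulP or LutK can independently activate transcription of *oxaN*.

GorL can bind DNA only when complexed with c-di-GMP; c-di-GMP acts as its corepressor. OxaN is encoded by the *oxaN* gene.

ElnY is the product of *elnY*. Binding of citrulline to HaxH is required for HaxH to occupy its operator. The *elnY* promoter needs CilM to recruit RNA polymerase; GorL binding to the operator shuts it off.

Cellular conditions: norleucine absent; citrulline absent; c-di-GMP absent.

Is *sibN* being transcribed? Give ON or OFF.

OFF

Citrulline is absent, so HaxH is inactive.
With no repressor bound, *cilM* is transcribed.
So CilM is produced and active.
c-di-GMP is absent, so GorL is inactive.
No repressor is bound and CilM is active, so *elnY* is transcribed.
So ElnY is produced and active.
With repressor ElnY bound, *dulP* is not transcribed.
So DulP is not produced.
Norleucine is absent, so LutK is inactive.
No activator is available at the *oxaN* promoter, so *oxaN* is not transcribed.
So OxaN is not produced.
Required activator OxaN is absent, so *sibN* is not transcribed.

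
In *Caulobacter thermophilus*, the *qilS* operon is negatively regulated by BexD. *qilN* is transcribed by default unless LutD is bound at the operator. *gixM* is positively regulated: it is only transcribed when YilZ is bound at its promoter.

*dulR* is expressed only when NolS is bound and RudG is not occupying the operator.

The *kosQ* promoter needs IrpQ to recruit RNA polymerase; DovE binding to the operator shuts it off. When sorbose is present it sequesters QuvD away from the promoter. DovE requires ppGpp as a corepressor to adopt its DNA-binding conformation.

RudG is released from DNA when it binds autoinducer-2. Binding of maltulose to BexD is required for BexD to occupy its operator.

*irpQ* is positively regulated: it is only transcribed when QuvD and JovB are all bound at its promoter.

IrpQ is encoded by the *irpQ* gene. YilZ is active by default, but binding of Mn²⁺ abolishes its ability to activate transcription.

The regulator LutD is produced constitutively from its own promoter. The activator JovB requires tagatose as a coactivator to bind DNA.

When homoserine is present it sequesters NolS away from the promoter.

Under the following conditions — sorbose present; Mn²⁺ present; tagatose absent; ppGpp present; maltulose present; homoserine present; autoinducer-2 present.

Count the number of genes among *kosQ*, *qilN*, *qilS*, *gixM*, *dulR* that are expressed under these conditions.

Sorbose is present, so QuvD is inactive.
Tagatose is absent, so JovB is inactive.
Required activator QuvD is absent, so *irpQ* is not transcribed.
So IrpQ is not produced.
ppGpp is present, so DovE is active.
With repressor DovE bound, *kosQ* is not transcribed.
→ *kosQ* is OFF.
LutD is produced constitutively and is active.
With repressor LutD bound, *qilN* is not transcribed.
→ *qilN* is OFF.
Maltulose is present, so BexD is active.
With repressor BexD bound, *qilS* is not transcribed.
→ *qilS* is OFF.
Mn²⁺ is present, so YilZ is inactive.
Required activator YilZ is absent, so *gixM* is not transcribed.
→ *gixM* is OFF.
Homoserine is present, so NolS is inactive.
Autoinducer-2 is present, so RudG is inactive.
Required activator NolS is absent, so *dulR* is not transcribed.
→ *dulR* is OFF.
0 of the 5 genes are transcribed.

0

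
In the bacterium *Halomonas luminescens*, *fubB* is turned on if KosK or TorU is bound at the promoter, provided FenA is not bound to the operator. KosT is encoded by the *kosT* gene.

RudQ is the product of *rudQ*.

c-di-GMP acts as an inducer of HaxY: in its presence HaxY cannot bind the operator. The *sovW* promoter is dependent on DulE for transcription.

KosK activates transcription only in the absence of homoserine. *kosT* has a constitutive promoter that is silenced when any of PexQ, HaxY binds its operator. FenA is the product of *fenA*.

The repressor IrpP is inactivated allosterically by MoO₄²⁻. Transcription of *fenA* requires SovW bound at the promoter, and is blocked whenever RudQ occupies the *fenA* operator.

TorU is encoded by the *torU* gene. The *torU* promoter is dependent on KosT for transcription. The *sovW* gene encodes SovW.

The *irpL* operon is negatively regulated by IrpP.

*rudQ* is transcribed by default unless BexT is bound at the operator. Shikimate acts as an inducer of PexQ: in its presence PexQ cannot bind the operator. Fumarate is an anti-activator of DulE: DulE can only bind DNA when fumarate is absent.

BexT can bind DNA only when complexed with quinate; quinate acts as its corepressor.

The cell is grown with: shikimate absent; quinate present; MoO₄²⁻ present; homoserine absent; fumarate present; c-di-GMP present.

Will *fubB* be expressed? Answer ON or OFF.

Homoserine is absent, so KosK is active.
Fumarate is present, so DulE is inactive.
Required activator DulE is absent, so *sovW* is not transcribed.
So SovW is not produced.
Quinate is present, so BexT is active.
With repressor BexT bound, *rudQ* is not transcribed.
So RudQ is not produced.
Required activator SovW is absent, so *fenA* is not transcribed.
So FenA is not produced.
Shikimate is absent, so PexQ is active.
c-di-GMP is present, so HaxY is inactive.
With repressor PexQ bound, *kosT* is not transcribed.
So KosT is not produced.
Required activator KosT is absent, so *torU* is not transcribed.
So TorU is not produced.
Activator KosK is present, so *fubB* is transcribed.

ON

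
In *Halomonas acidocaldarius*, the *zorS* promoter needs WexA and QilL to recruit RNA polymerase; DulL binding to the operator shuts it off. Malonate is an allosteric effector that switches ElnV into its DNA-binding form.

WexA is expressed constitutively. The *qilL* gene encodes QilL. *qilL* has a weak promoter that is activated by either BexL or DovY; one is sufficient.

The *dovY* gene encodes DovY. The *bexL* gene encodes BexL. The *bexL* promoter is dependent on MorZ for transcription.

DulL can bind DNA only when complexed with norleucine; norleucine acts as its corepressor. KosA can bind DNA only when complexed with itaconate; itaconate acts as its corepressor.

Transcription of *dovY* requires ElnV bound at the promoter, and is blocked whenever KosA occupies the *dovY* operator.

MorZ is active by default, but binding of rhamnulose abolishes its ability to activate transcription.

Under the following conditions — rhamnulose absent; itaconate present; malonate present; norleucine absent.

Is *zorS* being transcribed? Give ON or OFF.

WexA is produced constitutively and is active.
Norleucine is absent, so DulL is inactive.
Rhamnulose is absent, so MorZ is active.
No repressor is bound and MorZ is active, so *bexL* is transcribed.
So BexL is produced and active.
Malonate is present, so ElnV is active.
Itaconate is present, so KosA is active.
With repressor KosA bound, *dovY* is not transcribed.
So DovY is not produced.
Activator BexL is present, so *qilL* is transcribed.
So QilL is produced and active.
No repressor is bound and WexA and QilL are active, so *zorS* is transcribed.

ON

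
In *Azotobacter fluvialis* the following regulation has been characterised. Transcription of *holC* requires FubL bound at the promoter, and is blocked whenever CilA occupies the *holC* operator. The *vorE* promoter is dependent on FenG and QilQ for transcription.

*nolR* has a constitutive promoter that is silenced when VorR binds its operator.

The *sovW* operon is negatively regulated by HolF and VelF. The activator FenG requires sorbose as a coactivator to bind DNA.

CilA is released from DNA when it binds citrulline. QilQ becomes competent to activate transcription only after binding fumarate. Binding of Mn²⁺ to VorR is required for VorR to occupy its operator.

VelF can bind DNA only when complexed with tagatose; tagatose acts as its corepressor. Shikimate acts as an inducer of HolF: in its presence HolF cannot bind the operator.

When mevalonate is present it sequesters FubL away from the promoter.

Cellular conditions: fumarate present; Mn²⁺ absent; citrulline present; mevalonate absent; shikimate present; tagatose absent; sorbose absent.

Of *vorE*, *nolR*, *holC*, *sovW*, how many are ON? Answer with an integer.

3

Sorbose is absent, so FenG is inactive.
Fumarate is present, so QilQ is active.
Required activator FenG is absent, so *vorE* is not transcribed.
→ *vorE* is OFF.
Mn²⁺ is absent, so VorR is inactive.
With no repressor bound, *nolR* is transcribed.
→ *nolR* is ON.
Citrulline is present, so CilA is inactive.
Mevalonate is absent, so FubL is active.
No repressor is bound and FubL is active, so *holC* is transcribed.
→ *holC* is ON.
Shikimate is present, so HolF is inactive.
Tagatose is absent, so VelF is inactive.
With no repressor bound, *sovW* is transcribed.
→ *sovW* is ON.
3 of the 4 genes are transcribed.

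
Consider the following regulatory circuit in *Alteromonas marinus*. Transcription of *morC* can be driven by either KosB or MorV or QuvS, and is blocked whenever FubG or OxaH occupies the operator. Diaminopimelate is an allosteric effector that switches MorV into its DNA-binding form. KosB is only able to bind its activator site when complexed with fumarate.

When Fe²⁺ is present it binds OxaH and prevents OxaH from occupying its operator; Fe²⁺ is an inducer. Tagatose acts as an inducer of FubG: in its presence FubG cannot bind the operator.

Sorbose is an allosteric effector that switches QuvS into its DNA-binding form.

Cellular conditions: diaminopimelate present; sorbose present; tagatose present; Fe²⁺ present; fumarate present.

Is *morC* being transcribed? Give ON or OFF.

ON

Tagatose is present, so FubG is inactive.
Fumarate is present, so KosB is active.
Diaminopimelate is present, so MorV is active.
Fe²⁺ is present, so OxaH is inactive.
Sorbose is present, so QuvS is active.
Activator KosB is present, so *morC* is transcribed.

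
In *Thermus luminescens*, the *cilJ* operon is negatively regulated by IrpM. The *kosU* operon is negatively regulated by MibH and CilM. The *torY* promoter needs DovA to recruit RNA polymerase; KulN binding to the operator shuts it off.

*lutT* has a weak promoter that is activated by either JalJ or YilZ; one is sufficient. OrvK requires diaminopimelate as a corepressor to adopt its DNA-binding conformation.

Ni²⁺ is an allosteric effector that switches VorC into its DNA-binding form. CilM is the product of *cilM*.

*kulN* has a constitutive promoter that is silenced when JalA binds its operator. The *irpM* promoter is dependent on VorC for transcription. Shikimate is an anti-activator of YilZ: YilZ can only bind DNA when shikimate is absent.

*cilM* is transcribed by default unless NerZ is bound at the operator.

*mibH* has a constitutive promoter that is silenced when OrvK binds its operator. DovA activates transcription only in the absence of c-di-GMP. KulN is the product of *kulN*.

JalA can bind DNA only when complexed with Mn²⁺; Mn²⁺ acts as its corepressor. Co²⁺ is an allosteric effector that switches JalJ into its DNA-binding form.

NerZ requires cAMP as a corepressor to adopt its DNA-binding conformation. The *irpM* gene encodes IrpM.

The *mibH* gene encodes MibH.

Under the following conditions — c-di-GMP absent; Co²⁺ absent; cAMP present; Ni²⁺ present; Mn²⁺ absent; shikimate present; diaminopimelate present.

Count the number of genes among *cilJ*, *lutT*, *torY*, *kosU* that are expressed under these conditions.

1

Ni²⁺ is present, so VorC is active.
No repressor is bound and VorC is active, so *irpM* is transcribed.
So IrpM is produced and active.
With repressor IrpM bound, *cilJ* is not transcribed.
→ *cilJ* is OFF.
Co²⁺ is absent, so JalJ is inactive.
Shikimate is present, so YilZ is inactive.
No activator is available at the *lutT* promoter, so *lutT* is not transcribed.
→ *lutT* is OFF.
c-di-GMP is absent, so DovA is active.
Mn²⁺ is absent, so JalA is inactive.
With no repressor bound, *kulN* is transcribed.
So KulN is produced and active.
With repressor KulN bound, *torY* is not transcribed.
→ *torY* is OFF.
Diaminopimelate is present, so OrvK is active.
With repressor OrvK bound, *mibH* is not transcribed.
So MibH is not produced.
cAMP is present, so NerZ is active.
With repressor NerZ bound, *cilM* is not transcribed.
So CilM is not produced.
With no repressor bound, *kosU* is transcribed.
→ *kosU* is ON.
1 of the 4 genes is transcribed.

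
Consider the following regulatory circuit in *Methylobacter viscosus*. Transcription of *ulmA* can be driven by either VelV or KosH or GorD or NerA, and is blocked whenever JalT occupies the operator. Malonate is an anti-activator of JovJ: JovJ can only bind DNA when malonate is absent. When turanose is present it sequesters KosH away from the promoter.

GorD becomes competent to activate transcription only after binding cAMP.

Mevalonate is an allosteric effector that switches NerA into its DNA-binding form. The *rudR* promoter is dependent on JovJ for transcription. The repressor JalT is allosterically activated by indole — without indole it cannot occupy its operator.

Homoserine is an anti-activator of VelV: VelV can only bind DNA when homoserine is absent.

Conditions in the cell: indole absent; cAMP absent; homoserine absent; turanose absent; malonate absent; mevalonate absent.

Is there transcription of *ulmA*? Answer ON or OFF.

Homoserine is absent, so VelV is active.
Turanose is absent, so KosH is active.
cAMP is absent, so GorD is inactive.
Indole is absent, so JalT is inactive.
Mevalonate is absent, so NerA is inactive.
Activator VelV is present, so *ulmA* is transcribed.

ON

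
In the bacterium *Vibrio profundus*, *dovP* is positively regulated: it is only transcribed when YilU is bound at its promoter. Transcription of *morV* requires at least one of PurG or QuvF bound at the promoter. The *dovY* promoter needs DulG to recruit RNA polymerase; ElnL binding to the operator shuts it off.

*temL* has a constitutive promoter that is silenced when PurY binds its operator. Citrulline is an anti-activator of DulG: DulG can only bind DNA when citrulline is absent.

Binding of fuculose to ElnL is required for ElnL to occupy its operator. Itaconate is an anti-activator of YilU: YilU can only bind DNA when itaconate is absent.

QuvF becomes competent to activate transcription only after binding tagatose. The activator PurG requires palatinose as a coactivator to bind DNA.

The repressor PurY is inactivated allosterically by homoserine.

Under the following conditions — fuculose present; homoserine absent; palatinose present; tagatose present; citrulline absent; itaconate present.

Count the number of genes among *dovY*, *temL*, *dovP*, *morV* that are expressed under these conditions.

1

Fuculose is present, so ElnL is active.
Citrulline is absent, so DulG is active.
With repressor ElnL bound, *dovY* is not transcribed.
→ *dovY* is OFF.
Homoserine is absent, so PurY is active.
With repressor PurY bound, *temL* is not transcribed.
→ *temL* is OFF.
Itaconate is present, so YilU is inactive.
Required activator YilU is absent, so *dovP* is not transcribed.
→ *dovP* is OFF.
Palatinose is present, so PurG is active.
Tagatose is present, so QuvF is active.
Activator PurG is present, so *morV* is transcribed.
→ *morV* is ON.
1 of the 4 genes is transcribed.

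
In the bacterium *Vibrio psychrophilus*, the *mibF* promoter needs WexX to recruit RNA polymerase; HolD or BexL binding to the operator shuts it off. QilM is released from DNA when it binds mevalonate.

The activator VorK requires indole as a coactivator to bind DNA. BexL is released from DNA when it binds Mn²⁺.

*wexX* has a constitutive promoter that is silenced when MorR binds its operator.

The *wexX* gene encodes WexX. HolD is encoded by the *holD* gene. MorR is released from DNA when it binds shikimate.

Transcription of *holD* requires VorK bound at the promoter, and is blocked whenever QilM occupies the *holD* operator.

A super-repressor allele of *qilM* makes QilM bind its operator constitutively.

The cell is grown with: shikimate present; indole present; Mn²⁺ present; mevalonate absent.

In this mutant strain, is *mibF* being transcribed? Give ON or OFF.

ON

Indole is present, so VorK is active.
QilM is constitutively active in this strain.
With repressor QilM bound, *holD* is not transcribed.
So HolD is not produced.
Shikimate is present, so MorR is inactive.
With no repressor bound, *wexX* is transcribed.
So WexX is produced and active.
Mn²⁺ is present, so BexL is inactive.
No repressor is bound and WexX is active, so *mibF* is transcribed.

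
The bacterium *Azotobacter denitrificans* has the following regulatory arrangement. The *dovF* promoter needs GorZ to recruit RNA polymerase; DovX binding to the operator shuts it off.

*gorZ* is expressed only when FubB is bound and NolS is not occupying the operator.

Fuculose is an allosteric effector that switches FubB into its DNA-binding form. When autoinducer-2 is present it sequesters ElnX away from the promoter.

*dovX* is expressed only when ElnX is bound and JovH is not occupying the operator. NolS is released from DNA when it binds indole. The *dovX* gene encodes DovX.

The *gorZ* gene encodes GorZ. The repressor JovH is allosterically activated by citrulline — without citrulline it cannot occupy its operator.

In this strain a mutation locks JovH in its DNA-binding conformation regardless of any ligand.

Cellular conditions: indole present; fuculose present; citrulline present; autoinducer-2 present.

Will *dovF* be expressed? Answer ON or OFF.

Indole is present, so NolS is inactive.
Fuculose is present, so FubB is active.
No repressor is bound and FubB is active, so *gorZ* is transcribed.
So GorZ is produced and active.
JovH is constitutively active in this strain.
Autoinducer-2 is present, so ElnX is inactive.
With repressor JovH bound, *dovX* is not transcribed.
So DovX is not produced.
No repressor is bound and GorZ is active, so *dovF* is transcribed.

ON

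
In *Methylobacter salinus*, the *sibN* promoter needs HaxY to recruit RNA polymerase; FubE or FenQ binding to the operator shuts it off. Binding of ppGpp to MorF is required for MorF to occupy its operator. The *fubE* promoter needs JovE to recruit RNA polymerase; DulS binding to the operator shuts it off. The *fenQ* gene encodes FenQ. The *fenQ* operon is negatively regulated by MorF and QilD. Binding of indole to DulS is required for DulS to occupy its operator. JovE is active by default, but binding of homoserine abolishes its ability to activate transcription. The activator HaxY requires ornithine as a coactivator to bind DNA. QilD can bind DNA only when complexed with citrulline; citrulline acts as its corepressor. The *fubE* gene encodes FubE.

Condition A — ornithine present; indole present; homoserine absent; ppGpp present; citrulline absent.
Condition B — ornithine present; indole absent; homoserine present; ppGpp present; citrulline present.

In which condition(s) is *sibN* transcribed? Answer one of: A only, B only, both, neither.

Condition A:
Ornithine is present, so HaxY is active.
Indole is present, so DulS is active.
Homoserine is absent, so JovE is active.
With repressor DulS bound, *fubE* is not transcribed.
So FubE is not produced.
ppGpp is present, so MorF is active.
Citrulline is absent, so QilD is inactive.
With repressor MorF bound, *fenQ* is not transcribed.
So FenQ is not produced.
No repressor is bound and HaxY is active, so *sibN* is transcribed.
→ *sibN* is ON in A.
Condition B:
Ornithine is present, so HaxY is active.
Indole is absent, so DulS is inactive.
Homoserine is present, so JovE is inactive.
Required activator JovE is absent, so *fubE* is not transcribed.
So FubE is not produced.
ppGpp is present, so MorF is active.
Citrulline is present, so QilD is active.
With repressor MorF bound, *fenQ* is not transcribed.
So FenQ is not produced.
No repressor is bound and HaxY is active, so *sibN* is transcribed.
→ *sibN* is ON in B.

both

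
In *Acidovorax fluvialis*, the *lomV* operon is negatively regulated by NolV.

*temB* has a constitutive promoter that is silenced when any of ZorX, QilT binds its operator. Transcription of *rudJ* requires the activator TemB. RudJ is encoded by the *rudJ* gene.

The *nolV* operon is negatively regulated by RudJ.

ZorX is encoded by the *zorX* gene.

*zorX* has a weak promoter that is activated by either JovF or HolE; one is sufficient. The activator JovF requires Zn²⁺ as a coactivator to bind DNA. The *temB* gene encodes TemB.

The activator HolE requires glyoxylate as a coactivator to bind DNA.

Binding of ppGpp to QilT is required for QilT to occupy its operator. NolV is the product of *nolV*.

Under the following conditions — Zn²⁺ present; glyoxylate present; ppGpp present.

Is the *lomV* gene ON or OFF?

OFF

Zn²⁺ is present, so JovF is active.
Glyoxylate is present, so HolE is active.
Activator JovF is present, so *zorX* is transcribed.
So ZorX is produced and active.
ppGpp is present, so QilT is active.
With repressor ZorX bound, *temB* is not transcribed.
So TemB is not produced.
Required activator TemB is absent, so *rudJ* is not transcribed.
So RudJ is not produced.
With no repressor bound, *nolV* is transcribed.
So NolV is produced and active.
With repressor NolV bound, *lomV* is not transcribed.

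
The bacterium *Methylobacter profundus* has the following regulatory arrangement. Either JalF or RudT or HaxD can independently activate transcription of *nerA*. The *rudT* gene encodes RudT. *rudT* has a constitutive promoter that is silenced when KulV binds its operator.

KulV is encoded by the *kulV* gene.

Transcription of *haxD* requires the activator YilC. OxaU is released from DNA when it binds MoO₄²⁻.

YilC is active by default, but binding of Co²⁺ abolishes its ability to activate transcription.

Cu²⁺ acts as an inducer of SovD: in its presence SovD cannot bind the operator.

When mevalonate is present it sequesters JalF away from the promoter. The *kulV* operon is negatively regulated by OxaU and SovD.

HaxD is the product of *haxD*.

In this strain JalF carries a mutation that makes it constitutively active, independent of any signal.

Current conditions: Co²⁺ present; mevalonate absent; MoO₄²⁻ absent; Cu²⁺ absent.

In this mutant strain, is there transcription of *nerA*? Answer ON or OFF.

JalF is constitutively active in this strain.
MoO₄²⁻ is absent, so OxaU is active.
Cu²⁺ is absent, so SovD is active.
With repressor OxaU bound, *kulV* is not transcribed.
So KulV is not produced.
With no repressor bound, *rudT* is transcribed.
So RudT is produced and active.
Co²⁺ is present, so YilC is inactive.
Required activator YilC is absent, so *haxD* is not transcribed.
So HaxD is not produced.
Activator JalF is present, so *nerA* is transcribed.

ON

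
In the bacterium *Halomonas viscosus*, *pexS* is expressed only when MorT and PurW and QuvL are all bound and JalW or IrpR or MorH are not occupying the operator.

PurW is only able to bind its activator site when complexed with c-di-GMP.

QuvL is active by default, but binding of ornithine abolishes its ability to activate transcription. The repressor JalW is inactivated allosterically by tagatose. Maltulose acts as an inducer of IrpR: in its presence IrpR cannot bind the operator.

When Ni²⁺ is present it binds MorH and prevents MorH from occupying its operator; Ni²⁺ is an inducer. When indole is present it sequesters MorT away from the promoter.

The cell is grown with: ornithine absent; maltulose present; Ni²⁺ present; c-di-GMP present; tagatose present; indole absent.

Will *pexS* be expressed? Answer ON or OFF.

Indole is absent, so MorT is active.
c-di-GMP is present, so PurW is active.
Tagatose is present, so JalW is inactive.
Ornithine is absent, so QuvL is active.
Maltulose is present, so IrpR is inactive.
Ni²⁺ is present, so MorH is inactive.
No repressor is bound and MorT and PurW and QuvL are active, so *pexS* is transcribed.

ON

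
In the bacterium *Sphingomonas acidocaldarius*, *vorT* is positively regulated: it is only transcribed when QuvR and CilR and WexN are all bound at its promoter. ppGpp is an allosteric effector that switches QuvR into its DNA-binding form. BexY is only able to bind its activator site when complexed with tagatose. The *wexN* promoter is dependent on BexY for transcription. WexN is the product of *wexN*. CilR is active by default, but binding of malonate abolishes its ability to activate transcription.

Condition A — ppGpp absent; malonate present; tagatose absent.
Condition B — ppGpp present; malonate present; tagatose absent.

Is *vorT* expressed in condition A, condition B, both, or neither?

Condition A:
ppGpp is absent, so QuvR is inactive.
Malonate is present, so CilR is inactive.
Tagatose is absent, so BexY is inactive.
Required activator BexY is absent, so *wexN* is not transcribed.
So WexN is not produced.
Required activator QuvR is absent, so *vorT* is not transcribed.
→ *vorT* is OFF in A.
Condition B:
ppGpp is present, so QuvR is active.
Malonate is present, so CilR is inactive.
Tagatose is absent, so BexY is inactive.
Required activator BexY is absent, so *wexN* is not transcribed.
So WexN is not produced.
Required activator CilR is absent, so *vorT* is not transcribed.
→ *vorT* is OFF in B.

neither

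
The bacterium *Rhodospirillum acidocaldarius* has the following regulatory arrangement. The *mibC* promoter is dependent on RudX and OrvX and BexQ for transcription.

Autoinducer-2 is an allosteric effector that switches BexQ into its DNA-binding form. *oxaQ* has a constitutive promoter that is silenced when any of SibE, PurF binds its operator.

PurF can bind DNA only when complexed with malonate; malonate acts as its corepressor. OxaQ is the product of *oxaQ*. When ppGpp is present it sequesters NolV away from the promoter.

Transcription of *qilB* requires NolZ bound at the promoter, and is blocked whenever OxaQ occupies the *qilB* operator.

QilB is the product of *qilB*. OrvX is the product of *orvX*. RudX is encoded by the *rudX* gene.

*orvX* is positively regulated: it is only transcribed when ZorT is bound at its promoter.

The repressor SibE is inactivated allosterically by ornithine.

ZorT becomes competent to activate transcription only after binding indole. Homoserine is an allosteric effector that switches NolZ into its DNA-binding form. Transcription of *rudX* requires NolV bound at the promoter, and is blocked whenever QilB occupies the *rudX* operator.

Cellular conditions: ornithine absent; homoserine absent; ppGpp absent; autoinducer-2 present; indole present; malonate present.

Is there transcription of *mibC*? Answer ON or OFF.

ON

Ornithine is absent, so SibE is active.
Malonate is present, so PurF is active.
With repressor SibE bound, *oxaQ* is not transcribed.
So OxaQ is not produced.
Homoserine is absent, so NolZ is inactive.
Required activator NolZ is absent, so *qilB* is not transcribed.
So QilB is not produced.
ppGpp is absent, so NolV is active.
No repressor is bound and NolV is active, so *rudX* is transcribed.
So RudX is produced and active.
Indole is present, so ZorT is active.
No repressor is bound and ZorT is active, so *orvX* is transcribed.
So OrvX is produced and active.
Autoinducer-2 is present, so BexQ is active.
No repressor is bound and RudX and OrvX and BexQ are active, so *mibC* is transcribed.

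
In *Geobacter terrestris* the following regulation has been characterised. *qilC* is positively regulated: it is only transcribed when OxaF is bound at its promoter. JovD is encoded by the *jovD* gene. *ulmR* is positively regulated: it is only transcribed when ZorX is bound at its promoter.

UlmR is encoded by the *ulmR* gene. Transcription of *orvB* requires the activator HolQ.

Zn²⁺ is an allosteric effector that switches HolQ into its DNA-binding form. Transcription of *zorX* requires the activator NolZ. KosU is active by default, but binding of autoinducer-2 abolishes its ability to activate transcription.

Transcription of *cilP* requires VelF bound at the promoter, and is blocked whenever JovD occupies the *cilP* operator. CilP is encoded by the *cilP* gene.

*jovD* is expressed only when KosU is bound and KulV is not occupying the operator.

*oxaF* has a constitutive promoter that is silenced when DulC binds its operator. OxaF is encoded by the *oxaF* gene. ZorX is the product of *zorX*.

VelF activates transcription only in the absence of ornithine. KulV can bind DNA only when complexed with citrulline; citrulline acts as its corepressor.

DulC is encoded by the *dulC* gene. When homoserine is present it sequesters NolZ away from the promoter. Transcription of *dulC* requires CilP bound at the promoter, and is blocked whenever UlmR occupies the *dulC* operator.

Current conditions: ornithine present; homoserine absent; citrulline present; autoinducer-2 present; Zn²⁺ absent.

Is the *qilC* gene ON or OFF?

Homoserine is absent, so NolZ is active.
No repressor is bound and NolZ is active, so *zorX* is transcribed.
So ZorX is produced and active.
No repressor is bound and ZorX is active, so *ulmR* is transcribed.
So UlmR is produced and active.
Autoinducer-2 is present, so KosU is inactive.
Citrulline is present, so KulV is active.
With repressor KulV bound, *jovD* is not transcribed.
So JovD is not produced.
Ornithine is present, so VelF is inactive.
Required activator VelF is absent, so *cilP* is not transcribed.
So CilP is not produced.
With repressor UlmR bound, *dulC* is not transcribed.
So DulC is not produced.
With no repressor bound, *oxaF* is transcribed.
So OxaF is produced and active.
No repressor is bound and OxaF is active, so *qilC* is transcribed.

ON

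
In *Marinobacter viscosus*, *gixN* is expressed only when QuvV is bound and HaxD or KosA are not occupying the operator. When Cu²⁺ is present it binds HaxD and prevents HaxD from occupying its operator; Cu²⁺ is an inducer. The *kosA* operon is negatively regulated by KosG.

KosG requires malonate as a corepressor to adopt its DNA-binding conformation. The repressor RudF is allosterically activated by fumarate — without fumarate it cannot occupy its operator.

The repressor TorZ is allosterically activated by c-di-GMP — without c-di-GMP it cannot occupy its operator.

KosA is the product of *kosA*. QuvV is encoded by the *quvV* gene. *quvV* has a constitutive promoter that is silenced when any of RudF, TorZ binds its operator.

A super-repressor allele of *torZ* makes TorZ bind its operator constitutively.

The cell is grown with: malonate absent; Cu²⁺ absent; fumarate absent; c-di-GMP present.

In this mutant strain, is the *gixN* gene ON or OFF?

OFF

Fumarate is absent, so RudF is inactive.
TorZ is constitutively active in this strain.
With repressor TorZ bound, *quvV* is not transcribed.
So QuvV is not produced.
Cu²⁺ is absent, so HaxD is active.
Malonate is absent, so KosG is inactive.
With no repressor bound, *kosA* is transcribed.
So KosA is produced and active.
With repressor HaxD bound, *gixN* is not transcribed.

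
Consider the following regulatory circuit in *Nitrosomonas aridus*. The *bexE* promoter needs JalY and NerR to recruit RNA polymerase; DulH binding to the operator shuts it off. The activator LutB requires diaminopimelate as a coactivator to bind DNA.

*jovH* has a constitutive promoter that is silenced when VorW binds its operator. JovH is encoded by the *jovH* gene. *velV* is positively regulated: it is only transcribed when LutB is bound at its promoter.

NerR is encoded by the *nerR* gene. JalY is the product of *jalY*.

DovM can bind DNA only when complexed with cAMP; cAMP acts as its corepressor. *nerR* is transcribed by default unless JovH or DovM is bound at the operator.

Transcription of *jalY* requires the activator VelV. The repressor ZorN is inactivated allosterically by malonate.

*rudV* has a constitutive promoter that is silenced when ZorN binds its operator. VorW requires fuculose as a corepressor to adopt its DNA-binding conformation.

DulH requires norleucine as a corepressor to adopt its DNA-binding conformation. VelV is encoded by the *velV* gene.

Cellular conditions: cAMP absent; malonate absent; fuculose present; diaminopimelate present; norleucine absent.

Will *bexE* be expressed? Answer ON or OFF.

Norleucine is absent, so DulH is inactive.
Diaminopimelate is present, so LutB is active.
No repressor is bound and LutB is active, so *velV* is transcribed.
So VelV is produced and active.
No repressor is bound and VelV is active, so *jalY* is transcribed.
So JalY is produced and active.
Fuculose is present, so VorW is active.
With repressor VorW bound, *jovH* is not transcribed.
So JovH is not produced.
cAMP is absent, so DovM is inactive.
With no repressor bound, *nerR* is transcribed.
So NerR is produced and active.
No repressor is bound and JalY and NerR are active, so *bexE* is transcribed.

ON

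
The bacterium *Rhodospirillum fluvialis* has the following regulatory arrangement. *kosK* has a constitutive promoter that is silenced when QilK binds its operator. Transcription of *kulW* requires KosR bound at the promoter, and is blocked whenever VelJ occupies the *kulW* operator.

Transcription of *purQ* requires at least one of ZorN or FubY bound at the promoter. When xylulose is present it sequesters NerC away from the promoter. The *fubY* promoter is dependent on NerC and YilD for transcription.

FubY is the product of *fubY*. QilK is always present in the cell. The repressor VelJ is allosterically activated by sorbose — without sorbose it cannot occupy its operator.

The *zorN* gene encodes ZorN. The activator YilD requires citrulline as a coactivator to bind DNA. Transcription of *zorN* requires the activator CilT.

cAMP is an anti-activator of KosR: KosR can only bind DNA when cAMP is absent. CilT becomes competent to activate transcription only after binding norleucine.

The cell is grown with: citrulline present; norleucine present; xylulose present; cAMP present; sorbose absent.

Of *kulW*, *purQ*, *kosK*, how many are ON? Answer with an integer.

Sorbose is absent, so VelJ is inactive.
cAMP is present, so KosR is inactive.
Required activator KosR is absent, so *kulW* is not transcribed.
→ *kulW* is OFF.
Norleucine is present, so CilT is active.
No repressor is bound and CilT is active, so *zorN* is transcribed.
So ZorN is produced and active.
Xylulose is present, so NerC is inactive.
Citrulline is present, so YilD is active.
Required activator NerC is absent, so *fubY* is not transcribed.
So FubY is not produced.
Activator ZorN is present, so *purQ* is transcribed.
→ *purQ* is ON.
QilK is produced constitutively and is active.
With repressor QilK bound, *kosK* is not transcribed.
→ *kosK* is OFF.
1 of the 3 genes is transcribed.

1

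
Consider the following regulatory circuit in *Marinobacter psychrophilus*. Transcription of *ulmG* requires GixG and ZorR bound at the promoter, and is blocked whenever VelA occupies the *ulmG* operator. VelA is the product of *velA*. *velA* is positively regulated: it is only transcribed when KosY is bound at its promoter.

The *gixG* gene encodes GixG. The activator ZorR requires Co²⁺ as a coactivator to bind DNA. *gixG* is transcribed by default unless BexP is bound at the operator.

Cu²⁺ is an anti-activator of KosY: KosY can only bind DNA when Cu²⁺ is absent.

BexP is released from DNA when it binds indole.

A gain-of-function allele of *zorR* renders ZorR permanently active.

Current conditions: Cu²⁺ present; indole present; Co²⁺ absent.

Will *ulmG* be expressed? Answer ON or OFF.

ON

Indole is present, so BexP is inactive.
With no repressor bound, *gixG* is transcribed.
So GixG is produced and active.
ZorR is constitutively active in this strain.
Cu²⁺ is present, so KosY is inactive.
Required activator KosY is absent, so *velA* is not transcribed.
So VelA is not produced.
No repressor is bound and GixG and ZorR are active, so *ulmG* is transcribed.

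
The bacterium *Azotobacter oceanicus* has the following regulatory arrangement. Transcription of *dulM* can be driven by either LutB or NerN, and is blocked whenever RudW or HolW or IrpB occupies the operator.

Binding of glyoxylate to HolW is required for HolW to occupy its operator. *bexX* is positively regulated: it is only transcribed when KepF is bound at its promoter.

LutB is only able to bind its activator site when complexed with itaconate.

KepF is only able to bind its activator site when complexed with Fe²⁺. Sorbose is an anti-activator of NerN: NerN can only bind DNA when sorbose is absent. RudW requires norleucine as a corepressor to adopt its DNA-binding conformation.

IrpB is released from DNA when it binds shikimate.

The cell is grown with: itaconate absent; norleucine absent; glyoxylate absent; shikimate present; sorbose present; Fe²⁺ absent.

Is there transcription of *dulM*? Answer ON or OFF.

Norleucine is absent, so RudW is inactive.
Itaconate is absent, so LutB is inactive.
Glyoxylate is absent, so HolW is inactive.
Shikimate is present, so IrpB is inactive.
Sorbose is present, so NerN is inactive.
No activator is available at the *dulM* promoter, so *dulM* is not transcribed.

OFF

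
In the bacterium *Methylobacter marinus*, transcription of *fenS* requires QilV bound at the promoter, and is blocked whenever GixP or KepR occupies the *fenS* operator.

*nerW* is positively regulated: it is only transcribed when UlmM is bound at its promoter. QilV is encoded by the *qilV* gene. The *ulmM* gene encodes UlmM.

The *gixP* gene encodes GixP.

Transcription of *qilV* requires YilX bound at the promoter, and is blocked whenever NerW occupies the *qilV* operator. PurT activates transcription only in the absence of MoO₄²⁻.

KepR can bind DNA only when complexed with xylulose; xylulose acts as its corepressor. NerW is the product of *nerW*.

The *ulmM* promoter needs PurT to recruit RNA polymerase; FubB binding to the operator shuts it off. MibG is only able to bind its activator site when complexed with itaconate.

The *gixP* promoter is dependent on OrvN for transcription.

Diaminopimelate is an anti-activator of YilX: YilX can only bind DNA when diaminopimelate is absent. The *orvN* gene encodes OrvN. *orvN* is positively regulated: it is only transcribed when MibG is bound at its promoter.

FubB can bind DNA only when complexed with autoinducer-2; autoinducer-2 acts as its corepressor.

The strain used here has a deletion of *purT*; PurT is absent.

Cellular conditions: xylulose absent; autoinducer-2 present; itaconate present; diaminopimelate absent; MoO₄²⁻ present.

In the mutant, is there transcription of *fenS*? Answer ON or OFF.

Itaconate is present, so MibG is active.
No repressor is bound and MibG is active, so *orvN* is transcribed.
So OrvN is produced and active.
No repressor is bound and OrvN is active, so *gixP* is transcribed.
So GixP is produced and active.
Xylulose is absent, so KepR is inactive.
PurT is non-functional in this strain, so it has no effect.
Autoinducer-2 is present, so FubB is active.
With repressor FubB bound, *ulmM* is not transcribed.
So UlmM is not produced.
Required activator UlmM is absent, so *nerW* is not transcribed.
So NerW is not produced.
Diaminopimelate is absent, so YilX is active.
No repressor is bound and YilX is active, so *qilV* is transcribed.
So QilV is produced and active.
With repressor GixP bound, *fenS* is not transcribed.

OFF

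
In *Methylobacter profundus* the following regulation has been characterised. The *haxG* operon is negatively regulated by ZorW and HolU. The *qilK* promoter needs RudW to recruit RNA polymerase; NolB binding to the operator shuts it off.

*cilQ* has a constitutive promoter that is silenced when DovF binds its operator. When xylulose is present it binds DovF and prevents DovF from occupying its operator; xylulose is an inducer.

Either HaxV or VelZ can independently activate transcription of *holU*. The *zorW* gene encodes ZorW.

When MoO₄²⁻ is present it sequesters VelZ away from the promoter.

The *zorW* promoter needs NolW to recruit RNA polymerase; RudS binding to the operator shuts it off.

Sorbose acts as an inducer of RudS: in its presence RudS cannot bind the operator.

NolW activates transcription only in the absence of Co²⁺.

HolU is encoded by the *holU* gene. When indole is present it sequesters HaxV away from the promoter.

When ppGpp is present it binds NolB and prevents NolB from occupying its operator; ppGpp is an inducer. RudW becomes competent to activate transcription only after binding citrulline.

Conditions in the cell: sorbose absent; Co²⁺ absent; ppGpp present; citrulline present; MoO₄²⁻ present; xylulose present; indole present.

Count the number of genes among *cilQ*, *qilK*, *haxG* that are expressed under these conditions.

Xylulose is present, so DovF is inactive.
With no repressor bound, *cilQ* is transcribed.
→ *cilQ* is ON.
Citrulline is present, so RudW is active.
ppGpp is present, so NolB is inactive.
No repressor is bound and RudW is active, so *qilK* is transcribed.
→ *qilK* is ON.
Sorbose is absent, so RudS is active.
Co²⁺ is absent, so NolW is active.
With repressor RudS bound, *zorW* is not transcribed.
So ZorW is not produced.
Indole is present, so HaxV is inactive.
MoO₄²⁻ is present, so VelZ is inactive.
No activator is available at the *holU* promoter, so *holU* is not transcribed.
So HolU is not produced.
With no repressor bound, *haxG* is transcribed.
→ *haxG* is ON.
3 of the 3 genes are transcribed.

3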